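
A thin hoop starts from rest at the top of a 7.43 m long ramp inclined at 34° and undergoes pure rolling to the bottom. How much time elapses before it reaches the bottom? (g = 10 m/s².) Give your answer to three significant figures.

t ≈ 2.31 s

Here I = MR², so the shape factor k = I/(MR²) = 1.
Along the incline Mg sinθ − f = Ma, and torque about the center fR = Iα = kMR²(a/R) gives f = kMa.
Hence a = g sinθ/(1+k) = 10×sin34°/2 = 2.796 m/s².
Starting from rest, L = ½at², so t = √(2L/a) = √(2×7.43/2.796) ≈ 2.31 s.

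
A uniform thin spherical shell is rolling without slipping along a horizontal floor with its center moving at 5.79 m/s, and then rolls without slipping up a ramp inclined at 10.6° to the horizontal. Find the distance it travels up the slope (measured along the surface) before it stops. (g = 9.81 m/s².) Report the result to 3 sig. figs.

With I = (2/3)MR², the ratio k = I/(MR²) is 2/3.
The rolling condition ω = v/R makes the rotational term ½I(v/R)² = ½kMv², so KE_total = ½(1+k)Mv² = (5/6)Mv².
Setting this equal to Mgh gives the vertical rise h = (1+k)v₀²/(2g) = 1.667×5.79²/(2×9.81) = 2.848 m.
The distance along the slope is d = h/sinθ = 2.848/sin10.6° ≈ 15.5 m.

d ≈ 15.5 m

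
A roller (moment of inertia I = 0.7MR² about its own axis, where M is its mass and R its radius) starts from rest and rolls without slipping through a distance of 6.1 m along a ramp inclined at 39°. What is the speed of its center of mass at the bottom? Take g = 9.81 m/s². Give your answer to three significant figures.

The moment of inertia is 0.7MR², giving k ≡ I/(MR²) = 0.7.
Pure rolling means v = ωR; then KE = ½Mv² + ½I(v/R)² = ½(1+k)Mv² = (17/20)Mv².
The vertical drop is h = L sinθ = 6.1 × sin39° = 3.839 m.
Energy conservation: Mgh = (17/20)Mv², so v = √(2gh/(1+k)) = √(2 × 9.81 × 3.839 / 1.7) ≈ 6.66 m/s.

v ≈ 6.66 m/s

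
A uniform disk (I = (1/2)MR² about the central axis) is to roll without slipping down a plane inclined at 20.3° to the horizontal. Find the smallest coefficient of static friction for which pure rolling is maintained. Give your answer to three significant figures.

μ_min ≈ 0.123

With I = (1/2)MR², the ratio k = I/(MR²) is 0.5.
Translational: Mg sinθ − f = Ma. Rotational about the CM: fR = Iα = kMRa, so f = kMa.
These give a = g sinθ/(1+k) and the required friction f = kMg sinθ/(1+k).
The normal force is N = Mg cosθ, so μ_min = f/N = k tanθ/(1+k).
μ_min = 0.5 × tan20.3° / 1.5 ≈ 0.123.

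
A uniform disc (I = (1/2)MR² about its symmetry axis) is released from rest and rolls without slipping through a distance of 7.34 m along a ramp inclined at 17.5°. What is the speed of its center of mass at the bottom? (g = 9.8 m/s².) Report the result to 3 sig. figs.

v ≈ 5.37 m/s

For this body I = (1/2)MR², i.e. k = I/(MR²) = 0.5.
Since it rolls without slipping, ω = v/R and KE = ½Mv² + ½Iω² = ½(1+k)Mv² = (3/4)Mv².
The vertical drop is h = L sinθ = 7.34 × sin17.5° = 2.207 m.
Energy conservation: Mgh = (3/4)Mv², so v = √(2gh/(1+k)) = √(2 × 9.8 × 2.207 / 1.5) ≈ 5.37 m/s.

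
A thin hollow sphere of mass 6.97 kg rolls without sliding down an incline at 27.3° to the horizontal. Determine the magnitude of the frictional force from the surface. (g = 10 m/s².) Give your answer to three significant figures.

With I = (2/3)MR², the ratio k = I/(MR²) is 2/3.
Newton's second law down the slope: Mg sinθ − f = Ma. The torque equation fR = Iα (with α = a/R) gives f = kMa.
Combining, a = g sinθ/(1+k) and f = kMa = kMg sinθ/(1+k).
f = (2/3) × 6.97 × 10 × sin27.3° / 1.667 ≈ 12.8 N.

f ≈ 12.8 N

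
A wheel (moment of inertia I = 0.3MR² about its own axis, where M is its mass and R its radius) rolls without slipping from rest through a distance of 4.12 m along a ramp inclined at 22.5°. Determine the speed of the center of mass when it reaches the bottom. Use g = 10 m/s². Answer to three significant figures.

v ≈ 4.93 m/s

The moment of inertia is 0.3MR², giving k ≡ I/(MR²) = 0.3.
The rolling condition ω = v/R makes the rotational term ½I(v/R)² = ½kMv², so KE_total = ½(1+k)Mv² = (13/20)Mv².
The vertical drop is h = L sinθ = 4.12 × sin22.5° = 1.577 m.
Energy conservation: Mgh = (13/20)Mv², so v = √(2gh/(1+k)) = √(2 × 10 × 1.577 / 1.3) ≈ 4.93 m/s.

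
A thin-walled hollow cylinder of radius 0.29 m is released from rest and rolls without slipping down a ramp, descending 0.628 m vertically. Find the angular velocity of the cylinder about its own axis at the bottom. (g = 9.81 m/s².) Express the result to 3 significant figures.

ω ≈ 8.56 rad/s

Here I = MR², so the shape factor k = I/(MR²) = 1.
The rolling condition ω = v/R makes the rotational term ½I(v/R)² = ½kMv², so KE_total = ½(1+k)Mv² = Mv².
Energy conservation Mgh = ½(1+k)Mv² gives v = √(2gh/(1+k)) = √(2 × 9.81 × 0.628 / 2) = 2.482 m/s.
The angular speed follows from ω = v/R = 2.482/0.29 ≈ 8.56 rad/s.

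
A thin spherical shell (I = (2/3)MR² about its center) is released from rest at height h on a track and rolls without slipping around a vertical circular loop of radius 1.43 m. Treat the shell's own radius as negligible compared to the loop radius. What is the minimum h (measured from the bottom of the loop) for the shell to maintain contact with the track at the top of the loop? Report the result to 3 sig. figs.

With I = (2/3)MR², the ratio k = I/(MR²) is 2/3.
At the top of the loop, the minimum-contact condition is Mg = Mv_top²/r, so v_top² = gr.
With ω = v/R, the kinetic energy at speed v is ½(1+k)Mv² = (5/6)Mv².
Energy conservation from release (height h) to the top (height 2r): Mgh = Mg(2r) + (5/6)M·gr.
Thus h_min = 2r + (1+k)r/2 = r(2 + 1.667/2) = 1.43 × 2.833 ≈ 4.05 m.

h_min ≈ 4.05 m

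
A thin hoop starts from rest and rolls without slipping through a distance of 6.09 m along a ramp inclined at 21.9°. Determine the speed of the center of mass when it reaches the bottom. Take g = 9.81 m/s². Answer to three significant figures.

Here I = MR², so the shape factor k = I/(MR²) = 1.
The rolling condition ω = v/R makes the rotational term ½I(v/R)² = ½kMv², so KE_total = ½(1+k)Mv² = Mv².
The vertical drop is h = L sinθ = 6.09 × sin21.9° = 2.271 m.
Setting Mgh = Mv² gives v = √(2gh/(1+k)) = √(2·9.81·2.271/2) ≈ 4.72 m/s.

v ≈ 4.72 m/s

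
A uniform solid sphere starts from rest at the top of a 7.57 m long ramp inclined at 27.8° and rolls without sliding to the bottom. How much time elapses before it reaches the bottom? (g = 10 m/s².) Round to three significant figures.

t ≈ 2.13 s

The moment of inertia is (2/5)MR², giving k ≡ I/(MR²) = 0.4.
Translational: Mg sinθ − f = Ma. Rotational about the CM: fR = Iα = kMRa, so f = kMa.
Hence a = g sinθ/(1+k) = 10×sin27.8°/1.4 = 3.331 m/s².
Starting from rest, L = ½at², so t = √(2L/a) = √(2×7.57/3.331) ≈ 2.13 s.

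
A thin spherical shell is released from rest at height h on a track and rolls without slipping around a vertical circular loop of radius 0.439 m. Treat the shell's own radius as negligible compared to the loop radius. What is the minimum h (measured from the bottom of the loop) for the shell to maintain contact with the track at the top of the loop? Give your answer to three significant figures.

h_min ≈ 1.24 m

With I = (2/3)MR², the ratio k = I/(MR²) is 2/3.
At the top of the loop, the minimum-contact condition is Mg = Mv_top²/r, so v_top² = gr.
With ω = v/R, the kinetic energy at speed v is ½(1+k)Mv² = (5/6)Mv².
Energy conservation from release (height h) to the top (height 2r): Mgh = Mg(2r) + (5/6)M·gr.
Thus h_min = 2r + (1+k)r/2 = r(2 + 1.667/2) = 0.439 × 2.833 ≈ 1.24 m.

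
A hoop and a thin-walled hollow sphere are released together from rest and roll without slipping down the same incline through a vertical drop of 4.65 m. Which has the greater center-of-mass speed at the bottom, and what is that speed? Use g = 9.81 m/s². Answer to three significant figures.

For rolling without slipping, Mgh = ½(1+k)Mv² where k = I/(MR²), so v = √(2gh/(1+k)).
Hoop: k = 1, giving v = √(2×9.81×4.65/2) = 6.754 m/s.
Thin-walled hollow sphere: k = 2/3, giving v = √(2×9.81×4.65/1.667) = 7.399 m/s.
The smaller k wins: the thin-walled hollow sphere, at ≈ 7.40 m/s.

the thin-walled hollow sphere, at v ≈ 7.40 m/s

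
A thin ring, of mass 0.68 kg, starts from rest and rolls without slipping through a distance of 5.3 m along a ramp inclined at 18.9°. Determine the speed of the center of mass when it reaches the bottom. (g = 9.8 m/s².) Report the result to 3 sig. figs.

The moment of inertia is MR², giving k ≡ I/(MR²) = 1.
Rolling without slipping gives ω = v/R, so the total kinetic energy is ½Mv² + ½Iω² = ½(1+k)Mv² = Mv².
The vertical drop is h = L sinθ = 5.3 × sin18.9° = 1.717 m.
Energy conservation: Mgh = Mv², so v = √(2gh/(1+k)) = √(2 × 9.8 × 1.717 / 2) ≈ 4.10 m/s.

v ≈ 4.10 m/s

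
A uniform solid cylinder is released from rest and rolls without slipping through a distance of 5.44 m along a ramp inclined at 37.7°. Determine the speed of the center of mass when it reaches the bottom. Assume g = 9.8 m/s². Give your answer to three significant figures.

v ≈ 6.59 m/s

Here I = (1/2)MR², so the shape factor k = I/(MR²) = 0.5.
Rolling without slipping gives ω = v/R, so the total kinetic energy is ½Mv² + ½Iω² = ½(1+k)Mv² = (3/4)Mv².
The vertical drop is h = L sinθ = 5.44 × sin37.7° = 3.327 m.
Setting Mgh = (3/4)Mv² gives v = √(2gh/(1+k)) = √(2·9.8·3.327/1.5) ≈ 6.59 m/s.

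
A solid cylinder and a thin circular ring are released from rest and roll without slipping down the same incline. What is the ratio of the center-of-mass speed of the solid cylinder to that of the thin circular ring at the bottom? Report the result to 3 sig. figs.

v_ratio ≈ 1.15

Each satisfies Mgh = ½(1+k)Mv² with k = I/(MR²), so v ∝ 1/√(1+k).
For the solid cylinder k = 0.5; for the thin circular ring k = 1.
v₁/v₂ = √((1+k₂)/(1+k₁)) = √(2/1.5) ≈ 1.15.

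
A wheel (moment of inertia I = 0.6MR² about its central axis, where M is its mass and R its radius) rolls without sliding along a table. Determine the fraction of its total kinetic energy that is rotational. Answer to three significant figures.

Here I = 0.6MR², so the shape factor k = I/(MR²) = 0.6.
Since ω = v/R, the translational part is ½Mv² and the rotational part is ½I(v/R)² = ½kMv²; the total is ½(1+k)Mv².
The rotational fraction is therefore k/(1+k) = 0.6/1.6 ≈ 0.375.

fraction ≈ 0.375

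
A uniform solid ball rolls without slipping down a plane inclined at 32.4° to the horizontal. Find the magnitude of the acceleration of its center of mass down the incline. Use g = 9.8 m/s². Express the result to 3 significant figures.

With I = (2/5)MR², the ratio k = I/(MR²) is 0.4.
Along the incline Mg sinθ − f = Ma, and torque about the center fR = Iα = kMR²(a/R) gives f = kMa.
Eliminating f: Mg sinθ = (1+k)Ma, so a = g sinθ/(1+k) = 9.8 × sin32.4° / 1.4 ≈ 3.75 m/s².

a ≈ 3.75 m/s²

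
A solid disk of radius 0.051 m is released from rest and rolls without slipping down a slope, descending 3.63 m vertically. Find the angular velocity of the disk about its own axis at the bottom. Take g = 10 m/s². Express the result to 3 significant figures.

ω ≈ 136 rad/s

The moment of inertia is (1/2)MR², giving k ≡ I/(MR²) = 0.5.
Pure rolling means v = ωR; then KE = ½Mv² + ½I(v/R)² = ½(1+k)Mv² = (3/4)Mv².
Energy conservation Mgh = ½(1+k)Mv² gives v = √(2gh/(1+k)) = √(2 × 10 × 3.63 / 1.5) = 6.957 m/s.
The angular speed follows from ω = v/R = 6.957/0.051 ≈ 136 rad/s.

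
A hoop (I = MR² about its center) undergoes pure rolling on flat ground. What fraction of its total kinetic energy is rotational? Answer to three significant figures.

fraction ≈ 0.500

The moment of inertia is MR², giving k ≡ I/(MR²) = 1.
Since ω = v/R, the translational part is ½Mv² and the rotational part is ½I(v/R)² = ½kMv²; the total is ½(1+k)Mv².
The rotational fraction is therefore k/(1+k) = 1/2 ≈ 0.500.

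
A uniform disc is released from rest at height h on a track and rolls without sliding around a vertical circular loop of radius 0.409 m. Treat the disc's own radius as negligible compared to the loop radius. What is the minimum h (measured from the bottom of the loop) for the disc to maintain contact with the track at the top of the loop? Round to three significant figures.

The moment of inertia is (1/2)MR², giving k ≡ I/(MR²) = 0.5.
At the top of the loop, the minimum-contact condition is Mg = Mv_top²/r, so v_top² = gr.
With ω = v/R, the kinetic energy at speed v is ½(1+k)Mv² = (3/4)Mv².
Energy conservation from release (height h) to the top (height 2r): Mgh = Mg(2r) + (3/4)M·gr.
Thus h_min = 2r + (1+k)r/2 = r(2 + 1.5/2) = 0.409 × 2.75 ≈ 1.12 m.

h_min ≈ 1.12 m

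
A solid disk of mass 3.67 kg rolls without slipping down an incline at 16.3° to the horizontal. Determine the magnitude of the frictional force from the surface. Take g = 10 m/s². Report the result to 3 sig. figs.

With I = (1/2)MR², the ratio k = I/(MR²) is 0.5.
Newton's second law down the slope: Mg sinθ − f = Ma. The torque equation fR = Iα (with α = a/R) gives f = kMa.
Combining, a = g sinθ/(1+k) and f = kMa = kMg sinθ/(1+k).
f = 0.5 × 3.67 × 10 × sin16.3° / 1.5 ≈ 3.43 N.

f ≈ 3.43 N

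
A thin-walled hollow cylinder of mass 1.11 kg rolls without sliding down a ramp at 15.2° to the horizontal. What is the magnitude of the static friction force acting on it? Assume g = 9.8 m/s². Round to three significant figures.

f ≈ 1.43 N

For this body I = MR², i.e. k = I/(MR²) = 1.
Along the incline Mg sinθ − f = Ma, and torque about the center fR = Iα = kMR²(a/R) gives f = kMa.
Combining, a = g sinθ/(1+k) and f = kMa = kMg sinθ/(1+k).
f = 1 × 1.11 × 9.8 × sin15.2° / 2 ≈ 1.43 N.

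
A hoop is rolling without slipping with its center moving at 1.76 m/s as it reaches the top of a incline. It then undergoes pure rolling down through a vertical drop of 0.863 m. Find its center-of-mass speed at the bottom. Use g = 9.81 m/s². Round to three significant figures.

The moment of inertia is MR², giving k ≡ I/(MR²) = 1.
Pure rolling means v = ωR; then KE = ½Mv² + ½I(v/R)² = ½(1+k)Mv² = Mv².
Energy conservation: Mv₀² + Mgh = Mv², so v² = v₀² + 2gh/(1+k).
v = √(1.76² + 2×9.81×0.863/2) = √11.56 ≈ 3.40 m/s.

v ≈ 3.40 m/s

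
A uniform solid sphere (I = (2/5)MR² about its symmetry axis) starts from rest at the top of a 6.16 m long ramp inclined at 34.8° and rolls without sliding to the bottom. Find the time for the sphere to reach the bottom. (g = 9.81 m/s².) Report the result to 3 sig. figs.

t ≈ 1.76 s

The moment of inertia is (2/5)MR², giving k ≡ I/(MR²) = 0.4.
Newton's second law down the slope: Mg sinθ − f = Ma. The torque equation fR = Iα (with α = a/R) gives f = kMa.
Hence a = g sinθ/(1+k) = 9.81×sin34.8°/1.4 = 3.999 m/s².
Starting from rest, L = ½at², so t = √(2L/a) = √(2×6.16/3.999) ≈ 1.76 s.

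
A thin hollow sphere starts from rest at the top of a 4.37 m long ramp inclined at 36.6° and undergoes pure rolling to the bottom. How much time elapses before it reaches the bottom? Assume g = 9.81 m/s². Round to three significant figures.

t ≈ 1.58 s

For this body I = (2/3)MR², i.e. k = I/(MR²) = 2/3.
Newton's second law down the slope: Mg sinθ − f = Ma. The torque equation fR = Iα (with α = a/R) gives f = kMa.
Hence a = g sinθ/(1+k) = 9.81×sin36.6°/1.667 = 3.509 m/s².
Starting from rest, L = ½at², so t = √(2L/a) = √(2×4.37/3.509) ≈ 1.58 s.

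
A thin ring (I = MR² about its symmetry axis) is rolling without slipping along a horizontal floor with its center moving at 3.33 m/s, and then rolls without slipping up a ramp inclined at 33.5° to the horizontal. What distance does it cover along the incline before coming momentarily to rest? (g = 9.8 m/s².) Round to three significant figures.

For this body I = MR², i.e. k = I/(MR²) = 1.
Pure rolling means v = ωR; then KE = ½Mv² + ½I(v/R)² = ½(1+k)Mv² = Mv².
Setting this equal to Mgh gives the vertical rise h = (1+k)v₀²/(2g) = 2×3.33²/(2×9.8) = 1.132 m.
Along the incline, d = h/sinθ = 1.132/sin33.5° ≈ 2.05 m.

d ≈ 2.05 m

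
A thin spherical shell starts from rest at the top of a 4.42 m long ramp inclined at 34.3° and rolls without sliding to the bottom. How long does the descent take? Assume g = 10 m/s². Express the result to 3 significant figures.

For this body I = (2/3)MR², i.e. k = I/(MR²) = 2/3.
Translational: Mg sinθ − f = Ma. Rotational about the CM: fR = Iα = kMRa, so f = kMa.
Hence a = g sinθ/(1+k) = 10×sin34.3°/1.667 = 3.381 m/s².
Starting from rest, L = ½at², so t = √(2L/a) = √(2×4.42/3.381) ≈ 1.62 s.

t ≈ 1.62 s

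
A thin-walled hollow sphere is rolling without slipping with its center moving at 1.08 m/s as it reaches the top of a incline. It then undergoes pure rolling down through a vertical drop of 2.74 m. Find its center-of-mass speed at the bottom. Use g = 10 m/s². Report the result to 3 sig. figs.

For this body I = (2/3)MR², i.e. k = I/(MR²) = 2/3.
Since it rolls without slipping, ω = v/R and KE = ½Mv² + ½Iω² = ½(1+k)Mv² = (5/6)Mv².
Energy conservation: (5/6)Mv₀² + Mgh = (5/6)Mv², so v² = v₀² + 2gh/(1+k).
v = √(1.08² + 2×10×2.74/1.667) = √34.05 ≈ 5.83 m/s.

v ≈ 5.83 m/s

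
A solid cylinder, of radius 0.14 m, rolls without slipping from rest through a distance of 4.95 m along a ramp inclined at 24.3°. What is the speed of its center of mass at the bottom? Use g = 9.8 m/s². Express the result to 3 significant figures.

Here I = (1/2)MR², so the shape factor k = I/(MR²) = 0.5.
Rolling without slipping gives ω = v/R, so the total kinetic energy is ½Mv² + ½Iω² = ½(1+k)Mv² = (3/4)Mv².
The vertical drop is h = L sinθ = 4.95 × sin24.3° = 2.037 m.
Energy conservation: Mgh = (3/4)Mv², so v = √(2gh/(1+k)) = √(2 × 9.8 × 2.037 / 1.5) ≈ 5.16 m/s.

v ≈ 5.16 m/s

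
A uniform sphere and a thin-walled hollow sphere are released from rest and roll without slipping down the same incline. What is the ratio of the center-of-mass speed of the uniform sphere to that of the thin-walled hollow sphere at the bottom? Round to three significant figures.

v_ratio ≈ 1.09

Each satisfies Mgh = ½(1+k)Mv² with k = I/(MR²), so v ∝ 1/√(1+k).
For the uniform sphere k = 0.4; for the thin-walled hollow sphere k = 2/3.
v₁/v₂ = √((1+k₂)/(1+k₁)) = √(1.667/1.4) ≈ 1.09.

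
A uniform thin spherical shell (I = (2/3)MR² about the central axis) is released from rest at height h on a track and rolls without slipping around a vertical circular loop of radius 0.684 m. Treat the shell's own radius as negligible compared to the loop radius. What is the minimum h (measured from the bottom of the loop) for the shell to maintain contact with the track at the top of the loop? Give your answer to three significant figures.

h_min ≈ 1.94 m

The moment of inertia is (2/3)MR², giving k ≡ I/(MR²) = 2/3.
At the top, contact is just lost when gravity alone supplies the centripetal force: Mg = Mv_top²/r, i.e. v_top² = gr.
With ω = v/R, the kinetic energy at speed v is ½(1+k)Mv² = (5/6)Mv².
Energy conservation from release (height h) to the top (height 2r): Mgh = Mg(2r) + (5/6)M·gr.
Thus h_min = 2r + (1+k)r/2 = r(2 + 1.667/2) = 0.684 × 2.833 ≈ 1.94 m.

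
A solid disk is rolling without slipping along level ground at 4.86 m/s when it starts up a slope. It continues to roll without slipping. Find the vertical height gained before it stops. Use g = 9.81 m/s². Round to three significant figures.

h ≈ 1.81 m

With I = (1/2)MR², the ratio k = I/(MR²) is 0.5.
Since it rolls without slipping, ω = v/R and KE = ½Mv² + ½Iω² = ½(1+k)Mv² = (3/4)Mv².
At the top the kinetic energy is zero, so (3/4)Mv₀² = Mgh.
Thus h = (1+k)v₀²/(2g) = 1.5 × 4.86² / (2 × 9.81) ≈ 1.81 m.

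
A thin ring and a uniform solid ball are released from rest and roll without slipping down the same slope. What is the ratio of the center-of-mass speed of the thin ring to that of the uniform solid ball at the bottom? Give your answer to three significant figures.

v_ratio ≈ 0.837

Each satisfies Mgh = ½(1+k)Mv² with k = I/(MR²), so v ∝ 1/√(1+k).
For the thin ring k = 1; for the uniform solid ball k = 0.4.
v₁/v₂ = √((1+k₂)/(1+k₁)) = √(1.4/2) ≈ 0.837.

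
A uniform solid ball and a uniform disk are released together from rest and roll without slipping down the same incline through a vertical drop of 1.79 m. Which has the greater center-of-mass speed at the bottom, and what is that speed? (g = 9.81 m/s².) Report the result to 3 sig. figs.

For rolling without slipping, Mgh = ½(1+k)Mv² where k = I/(MR²), so v = √(2gh/(1+k)).
Uniform solid ball: k = 0.4, giving v = √(2×9.81×1.79/1.4) = 5.009 m/s.
Uniform disk: k = 0.5, giving v = √(2×9.81×1.79/1.5) = 4.839 m/s.
The smaller k wins: the uniform solid ball, at ≈ 5.01 m/s.

the uniform solid ball, at v ≈ 5.01 m/s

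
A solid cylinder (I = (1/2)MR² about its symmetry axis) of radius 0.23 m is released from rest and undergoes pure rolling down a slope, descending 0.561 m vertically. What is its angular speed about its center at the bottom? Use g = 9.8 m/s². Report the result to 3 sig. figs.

ω ≈ 11.8 rad/s

With I = (1/2)MR², the ratio k = I/(MR²) is 0.5.
Since it rolls without slipping, ω = v/R and KE = ½Mv² + ½Iω² = ½(1+k)Mv² = (3/4)Mv².
Energy conservation Mgh = ½(1+k)Mv² gives v = √(2gh/(1+k)) = √(2 × 9.8 × 0.561 / 1.5) = 2.707 m/s.
The angular speed follows from ω = v/R = 2.707/0.23 ≈ 11.8 rad/s.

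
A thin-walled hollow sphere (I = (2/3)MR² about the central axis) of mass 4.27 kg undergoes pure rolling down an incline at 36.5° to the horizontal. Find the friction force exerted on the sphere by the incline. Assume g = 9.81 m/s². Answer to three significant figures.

f ≈ 9.97 N

The moment of inertia is (2/3)MR², giving k ≡ I/(MR²) = 2/3.
Translational: Mg sinθ − f = Ma. Rotational about the CM: fR = Iα = kMRa, so f = kMa.
Combining, a = g sinθ/(1+k) and f = kMa = kMg sinθ/(1+k).
f = (2/3) × 4.27 × 9.81 × sin36.5° / 1.667 ≈ 9.97 N.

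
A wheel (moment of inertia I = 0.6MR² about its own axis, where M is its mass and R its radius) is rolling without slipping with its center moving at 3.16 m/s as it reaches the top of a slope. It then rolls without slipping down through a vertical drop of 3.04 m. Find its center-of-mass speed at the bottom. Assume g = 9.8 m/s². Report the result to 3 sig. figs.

v ≈ 6.87 m/s

The moment of inertia is 0.6MR², giving k ≡ I/(MR²) = 0.6.
Rolling without slipping gives ω = v/R, so the total kinetic energy is ½Mv² + ½Iω² = ½(1+k)Mv² = (4/5)Mv².
Energy conservation: (4/5)Mv₀² + Mgh = (4/5)Mv², so v² = v₀² + 2gh/(1+k).
v = √(3.16² + 2×9.8×3.04/1.6) = √47.23 ≈ 6.87 m/s.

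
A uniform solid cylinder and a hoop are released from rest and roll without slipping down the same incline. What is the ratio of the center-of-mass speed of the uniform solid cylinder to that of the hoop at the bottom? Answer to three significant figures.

Each satisfies Mgh = ½(1+k)Mv² with k = I/(MR²), so v ∝ 1/√(1+k).
For the uniform solid cylinder k = 0.5; for the hoop k = 1.
v₁/v₂ = √((1+k₂)/(1+k₁)) = √(2/1.5) ≈ 1.15.

v_ratio ≈ 1.15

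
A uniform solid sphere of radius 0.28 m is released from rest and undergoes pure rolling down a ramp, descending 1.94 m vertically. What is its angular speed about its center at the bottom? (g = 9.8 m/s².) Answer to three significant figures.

ω ≈ 18.6 rad/s

Here I = (2/5)MR², so the shape factor k = I/(MR²) = 0.4.
The rolling condition ω = v/R makes the rotational term ½I(v/R)² = ½kMv², so KE_total = ½(1+k)Mv² = (7/10)Mv².
Energy conservation Mgh = ½(1+k)Mv² gives v = √(2gh/(1+k)) = √(2 × 9.8 × 1.94 / 1.4) = 5.212 m/s.
Then ω = v/R = 5.212 / 0.28 ≈ 18.6 rad/s.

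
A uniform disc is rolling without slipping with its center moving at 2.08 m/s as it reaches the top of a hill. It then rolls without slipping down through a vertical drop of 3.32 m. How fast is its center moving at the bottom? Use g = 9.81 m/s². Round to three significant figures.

v ≈ 6.91 m/s

With I = (1/2)MR², the ratio k = I/(MR²) is 0.5.
Pure rolling means v = ωR; then KE = ½Mv² + ½I(v/R)² = ½(1+k)Mv² = (3/4)Mv².
Conserving energy between top and bottom: (3/4)Mv² = (3/4)Mv₀² + Mgh, hence v² = v₀² + 2gh/(1+k).
v = √(2.08² + 2×9.81×3.32/1.5) = √47.75 ≈ 6.91 m/s.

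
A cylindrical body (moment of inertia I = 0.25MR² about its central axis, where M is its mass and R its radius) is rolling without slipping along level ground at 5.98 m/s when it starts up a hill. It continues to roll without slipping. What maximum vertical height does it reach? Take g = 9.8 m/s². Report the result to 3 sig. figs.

Here I = 0.25MR², so the shape factor k = I/(MR²) = 0.25.
The rolling condition ω = v/R makes the rotational term ½I(v/R)² = ½kMv², so KE_total = ½(1+k)Mv² = (5/8)Mv².
All of this converts to potential energy at the highest point: (5/8)Mv₀² = Mgh.
Thus h = (1+k)v₀²/(2g) = 1.25 × 5.98² / (2 × 9.8) ≈ 2.28 m.

h ≈ 2.28 m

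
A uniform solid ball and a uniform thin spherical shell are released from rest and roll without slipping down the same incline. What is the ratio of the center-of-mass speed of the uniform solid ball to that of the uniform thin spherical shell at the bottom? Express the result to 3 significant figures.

Each satisfies Mgh = ½(1+k)Mv² with k = I/(MR²), so v ∝ 1/√(1+k).
For the uniform solid ball k = 0.4; for the uniform thin spherical shell k = 2/3.
v₁/v₂ = √((1+k₂)/(1+k₁)) = √(1.667/1.4) ≈ 1.09.

v_ratio ≈ 1.09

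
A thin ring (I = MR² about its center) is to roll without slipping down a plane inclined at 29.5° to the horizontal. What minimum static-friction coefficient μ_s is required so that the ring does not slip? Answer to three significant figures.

μ_min ≈ 0.283

Here I = MR², so the shape factor k = I/(MR²) = 1.
Along the incline Mg sinθ − f = Ma, and torque about the center fR = Iα = kMR²(a/R) gives f = kMa.
These give a = g sinθ/(1+k) and the required friction f = kMg sinθ/(1+k).
With N = Mg cosθ, the no-slip condition f ≤ μN gives μ_min = f/N = k tanθ/(1+k).
μ_min = 1 × tan29.5° / 2 ≈ 0.283.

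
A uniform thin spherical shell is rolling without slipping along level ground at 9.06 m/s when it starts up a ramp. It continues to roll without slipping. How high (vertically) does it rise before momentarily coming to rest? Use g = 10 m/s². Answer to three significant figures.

h ≈ 6.84 m

Here I = (2/3)MR², so the shape factor k = I/(MR²) = 2/3.
Since it rolls without slipping, ω = v/R and KE = ½Mv² + ½Iω² = ½(1+k)Mv² = (5/6)Mv².
All of this converts to potential energy at the highest point: (5/6)Mv₀² = Mgh.
Thus h = (1+k)v₀²/(2g) = 1.667 × 9.06² / (2 × 10) ≈ 6.84 m.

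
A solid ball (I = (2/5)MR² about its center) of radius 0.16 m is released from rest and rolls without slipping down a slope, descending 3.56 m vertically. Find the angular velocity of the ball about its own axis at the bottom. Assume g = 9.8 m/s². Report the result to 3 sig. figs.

ω ≈ 44.1 rad/s

For this body I = (2/5)MR², i.e. k = I/(MR²) = 0.4.
Pure rolling means v = ωR; then KE = ½Mv² + ½I(v/R)² = ½(1+k)Mv² = (7/10)Mv².
Energy conservation Mgh = ½(1+k)Mv² gives v = √(2gh/(1+k)) = √(2 × 9.8 × 3.56 / 1.4) = 7.06 m/s.
Then ω = v/R = 7.06 / 0.16 ≈ 44.1 rad/s.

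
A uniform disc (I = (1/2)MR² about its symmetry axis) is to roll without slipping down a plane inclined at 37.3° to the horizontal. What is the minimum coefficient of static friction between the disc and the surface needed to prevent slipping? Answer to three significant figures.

For this body I = (1/2)MR², i.e. k = I/(MR²) = 0.5.
Newton's second law down the slope: Mg sinθ − f = Ma. The torque equation fR = Iα (with α = a/R) gives f = kMa.
These give a = g sinθ/(1+k) and the required friction f = kMg sinθ/(1+k).
The normal force is N = Mg cosθ, so μ_min = f/N = k tanθ/(1+k).
μ_min = 0.5 × tan37.3° / 1.5 ≈ 0.254.

μ_min ≈ 0.254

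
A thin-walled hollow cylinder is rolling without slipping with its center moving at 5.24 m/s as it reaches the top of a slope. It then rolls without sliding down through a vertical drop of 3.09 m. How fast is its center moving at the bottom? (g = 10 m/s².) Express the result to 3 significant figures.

v ≈ 7.64 m/s

Here I = MR², so the shape factor k = I/(MR²) = 1.
The rolling condition ω = v/R makes the rotational term ½I(v/R)² = ½kMv², so KE_total = ½(1+k)Mv² = Mv².
Energy conservation: Mv₀² + Mgh = Mv², so v² = v₀² + 2gh/(1+k).
v = √(5.24² + 2×10×3.09/2) = √58.36 ≈ 7.64 m/s.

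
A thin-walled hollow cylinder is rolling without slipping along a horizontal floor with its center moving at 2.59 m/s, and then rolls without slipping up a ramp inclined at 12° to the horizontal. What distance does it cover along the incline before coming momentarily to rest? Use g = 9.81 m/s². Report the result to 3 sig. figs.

For this body I = MR², i.e. k = I/(MR²) = 1.
Rolling without slipping gives ω = v/R, so the total kinetic energy is ½Mv² + ½Iω² = ½(1+k)Mv² = Mv².
Setting this equal to Mgh gives the vertical rise h = (1+k)v₀²/(2g) = 2×2.59²/(2×9.81) = 0.6838 m.
The distance along the slope is d = h/sinθ = 0.6838/sin12° ≈ 3.29 m.

d ≈ 3.29 m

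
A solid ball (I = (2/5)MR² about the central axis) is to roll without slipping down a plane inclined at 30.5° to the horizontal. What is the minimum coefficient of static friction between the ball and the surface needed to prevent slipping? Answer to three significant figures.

With I = (2/5)MR², the ratio k = I/(MR²) is 0.4.
Translational: Mg sinθ − f = Ma. Rotational about the CM: fR = Iα = kMRa, so f = kMa.
These give a = g sinθ/(1+k) and the required friction f = kMg sinθ/(1+k).
The normal force is N = Mg cosθ, so μ_min = f/N = k tanθ/(1+k).
μ_min = 0.4 × tan30.5° / 1.4 ≈ 0.168.

μ_min ≈ 0.168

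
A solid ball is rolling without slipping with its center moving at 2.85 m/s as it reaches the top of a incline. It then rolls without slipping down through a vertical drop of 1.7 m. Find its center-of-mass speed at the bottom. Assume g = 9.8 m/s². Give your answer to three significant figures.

The moment of inertia is (2/5)MR², giving k ≡ I/(MR²) = 0.4.
The rolling condition ω = v/R makes the rotational term ½I(v/R)² = ½kMv², so KE_total = ½(1+k)Mv² = (7/10)Mv².
Energy conservation: (7/10)Mv₀² + Mgh = (7/10)Mv², so v² = v₀² + 2gh/(1+k).
v = √(2.85² + 2×9.8×1.7/1.4) = √31.92 ≈ 5.65 m/s.

v ≈ 5.65 m/s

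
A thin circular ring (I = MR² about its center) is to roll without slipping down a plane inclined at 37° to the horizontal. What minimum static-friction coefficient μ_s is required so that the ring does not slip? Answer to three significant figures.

With I = MR², the ratio k = I/(MR²) is 1.
Along the incline Mg sinθ − f = Ma, and torque about the center fR = Iα = kMR²(a/R) gives f = kMa.
These give a = g sinθ/(1+k) and the required friction f = kMg sinθ/(1+k).
The normal force is N = Mg cosθ, so μ_min = f/N = k tanθ/(1+k).
μ_min = 1 × tan37° / 2 ≈ 0.377.

μ_min ≈ 0.377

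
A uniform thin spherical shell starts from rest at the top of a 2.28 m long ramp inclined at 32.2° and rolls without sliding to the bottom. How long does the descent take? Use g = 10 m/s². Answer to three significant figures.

For this body I = (2/3)MR², i.e. k = I/(MR²) = 2/3.
Along the incline Mg sinθ − f = Ma, and torque about the center fR = Iα = kMR²(a/R) gives f = kMa.
Hence a = g sinθ/(1+k) = 10×sin32.2°/1.667 = 3.197 m/s².
Starting from rest, L = ½at², so t = √(2L/a) = √(2×2.28/3.197) ≈ 1.19 s.

t ≈ 1.19 s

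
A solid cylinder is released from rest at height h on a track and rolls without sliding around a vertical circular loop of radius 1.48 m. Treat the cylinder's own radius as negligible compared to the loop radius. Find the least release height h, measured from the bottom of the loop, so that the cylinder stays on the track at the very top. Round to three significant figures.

For this body I = (1/2)MR², i.e. k = I/(MR²) = 0.5.
At the top, contact is just lost when gravity alone supplies the centripetal force: Mg = Mv_top²/r, i.e. v_top² = gr.
With ω = v/R, the kinetic energy at speed v is ½(1+k)Mv² = (3/4)Mv².
Energy conservation from release (height h) to the top (height 2r): Mgh = Mg(2r) + (3/4)M·gr.
Thus h_min = 2r + (1+k)r/2 = r(2 + 1.5/2) = 1.48 × 2.75 ≈ 4.07 m.

h_min ≈ 4.07 m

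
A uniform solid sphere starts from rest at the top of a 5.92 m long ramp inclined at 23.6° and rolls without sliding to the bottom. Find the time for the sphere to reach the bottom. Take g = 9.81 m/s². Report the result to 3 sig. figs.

With I = (2/5)MR², the ratio k = I/(MR²) is 0.4.
Translational: Mg sinθ − f = Ma. Rotational about the CM: fR = Iα = kMRa, so f = kMa.
Hence a = g sinθ/(1+k) = 9.81×sin23.6°/1.4 = 2.805 m/s².
With constant a from rest, t = √(2L/a) = √(2·5.92/2.805) ≈ 2.05 s.

t ≈ 2.05 s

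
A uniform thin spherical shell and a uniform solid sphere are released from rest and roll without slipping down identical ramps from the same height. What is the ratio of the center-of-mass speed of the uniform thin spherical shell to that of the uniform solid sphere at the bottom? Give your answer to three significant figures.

v_ratio ≈ 0.917

Each satisfies Mgh = ½(1+k)Mv² with k = I/(MR²), so v ∝ 1/√(1+k).
For the uniform thin spherical shell k = 2/3; for the uniform solid sphere k = 0.4.
v₁/v₂ = √((1+k₂)/(1+k₁)) = √(1.4/1.667) ≈ 0.917.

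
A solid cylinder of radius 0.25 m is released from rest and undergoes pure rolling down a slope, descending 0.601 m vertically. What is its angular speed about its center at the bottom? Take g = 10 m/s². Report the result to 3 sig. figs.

ω ≈ 11.3 rad/s

For this body I = (1/2)MR², i.e. k = I/(MR²) = 0.5.
Pure rolling means v = ωR; then KE = ½Mv² + ½I(v/R)² = ½(1+k)Mv² = (3/4)Mv².
Energy conservation Mgh = ½(1+k)Mv² gives v = √(2gh/(1+k)) = √(2 × 10 × 0.601 / 1.5) = 2.831 m/s.
The angular speed follows from ω = v/R = 2.831/0.25 ≈ 11.3 rad/s.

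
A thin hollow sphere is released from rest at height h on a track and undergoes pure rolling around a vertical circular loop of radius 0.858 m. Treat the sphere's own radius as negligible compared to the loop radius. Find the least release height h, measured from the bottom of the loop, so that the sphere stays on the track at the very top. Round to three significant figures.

h_min ≈ 2.43 m

The moment of inertia is (2/3)MR², giving k ≡ I/(MR²) = 2/3.
At the top of the loop, the minimum-contact condition is Mg = Mv_top²/r, so v_top² = gr.
With ω = v/R, the kinetic energy at speed v is ½(1+k)Mv² = (5/6)Mv².
Energy conservation from release (height h) to the top (height 2r): Mgh = Mg(2r) + (5/6)M·gr.
Thus h_min = 2r + (1+k)r/2 = r(2 + 1.667/2) = 0.858 × 2.833 ≈ 2.43 m.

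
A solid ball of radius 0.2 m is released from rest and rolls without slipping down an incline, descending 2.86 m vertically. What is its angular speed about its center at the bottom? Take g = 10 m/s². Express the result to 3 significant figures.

ω ≈ 32.0 rad/s

For this body I = (2/5)MR², i.e. k = I/(MR²) = 0.4.
Rolling without slipping gives ω = v/R, so the total kinetic energy is ½Mv² + ½Iω² = ½(1+k)Mv² = (7/10)Mv².
Energy conservation Mgh = ½(1+k)Mv² gives v = √(2gh/(1+k)) = √(2 × 10 × 2.86 / 1.4) = 6.392 m/s.
The angular speed follows from ω = v/R = 6.392/0.2 ≈ 32.0 rad/s.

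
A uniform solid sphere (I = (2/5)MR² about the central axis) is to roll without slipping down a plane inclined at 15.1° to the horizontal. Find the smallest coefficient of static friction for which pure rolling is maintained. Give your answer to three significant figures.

μ_min ≈ 0.0771

For this body I = (2/5)MR², i.e. k = I/(MR²) = 0.4.
Along the incline Mg sinθ − f = Ma, and torque about the center fR = Iα = kMR²(a/R) gives f = kMa.
These give a = g sinθ/(1+k) and the required friction f = kMg sinθ/(1+k).
With N = Mg cosθ, the no-slip condition f ≤ μN gives μ_min = f/N = k tanθ/(1+k).
μ_min = 0.4 × tan15.1° / 1.4 ≈ 0.0771.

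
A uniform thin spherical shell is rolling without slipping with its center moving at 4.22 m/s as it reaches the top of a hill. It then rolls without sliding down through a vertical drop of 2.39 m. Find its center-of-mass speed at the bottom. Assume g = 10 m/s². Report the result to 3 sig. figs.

v ≈ 6.82 m/s

The moment of inertia is (2/3)MR², giving k ≡ I/(MR²) = 2/3.
Since it rolls without slipping, ω = v/R and KE = ½Mv² + ½Iω² = ½(1+k)Mv² = (5/6)Mv².
Conserving energy between top and bottom: (5/6)Mv² = (5/6)Mv₀² + Mgh, hence v² = v₀² + 2gh/(1+k).
v = √(4.22² + 2×10×2.39/1.667) = √46.49 ≈ 6.82 m/s.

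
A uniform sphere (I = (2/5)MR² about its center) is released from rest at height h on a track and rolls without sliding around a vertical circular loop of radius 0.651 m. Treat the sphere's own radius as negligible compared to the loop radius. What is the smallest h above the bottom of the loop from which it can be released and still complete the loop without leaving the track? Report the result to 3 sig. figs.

With I = (2/5)MR², the ratio k = I/(MR²) is 0.4.
At the top of the loop, the minimum-contact condition is Mg = Mv_top²/r, so v_top² = gr.
With ω = v/R, the kinetic energy at speed v is ½(1+k)Mv² = (7/10)Mv².
Energy conservation from release (height h) to the top (height 2r): Mgh = Mg(2r) + (7/10)M·gr.
Thus h_min = 2r + (1+k)r/2 = r(2 + 1.4/2) = 0.651 × 2.7 ≈ 1.76 m.

h_min ≈ 1.76 m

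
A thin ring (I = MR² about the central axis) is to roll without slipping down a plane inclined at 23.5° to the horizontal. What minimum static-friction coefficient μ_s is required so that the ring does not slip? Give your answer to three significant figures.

μ_min ≈ 0.217

The moment of inertia is MR², giving k ≡ I/(MR²) = 1.
Translational: Mg sinθ − f = Ma. Rotational about the CM: fR = Iα = kMRa, so f = kMa.
These give a = g sinθ/(1+k) and the required friction f = kMg sinθ/(1+k).
The normal force is N = Mg cosθ, so μ_min = f/N = k tanθ/(1+k).
μ_min = 1 × tan23.5° / 2 ≈ 0.217.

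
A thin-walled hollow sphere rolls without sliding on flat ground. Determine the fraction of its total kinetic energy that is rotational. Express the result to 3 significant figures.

For this body I = (2/3)MR², i.e. k = I/(MR²) = 2/3.
With ω = v/R, KE_trans = ½Mv² and KE_rot = ½Iω² = ½kMv², so KE_total = ½(1+k)Mv².
The rotational fraction is therefore k/(1+k) = (2/3)/1.667 ≈ 0.400.

fraction ≈ 0.400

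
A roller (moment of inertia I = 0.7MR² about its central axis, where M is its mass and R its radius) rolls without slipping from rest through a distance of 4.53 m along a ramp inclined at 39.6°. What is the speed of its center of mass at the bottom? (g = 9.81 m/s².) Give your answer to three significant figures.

Here I = 0.7MR², so the shape factor k = I/(MR²) = 0.7.
Pure rolling means v = ωR; then KE = ½Mv² + ½I(v/R)² = ½(1+k)Mv² = (17/20)Mv².
The vertical drop is h = L sinθ = 4.53 × sin39.6° = 2.888 m.
Energy conservation: Mgh = (17/20)Mv², so v = √(2gh/(1+k)) = √(2 × 9.81 × 2.888 / 1.7) ≈ 5.77 m/s.

v ≈ 5.77 m/s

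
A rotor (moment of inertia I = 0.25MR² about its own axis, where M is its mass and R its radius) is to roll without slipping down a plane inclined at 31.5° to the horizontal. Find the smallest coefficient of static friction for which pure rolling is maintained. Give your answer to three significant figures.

μ_min ≈ 0.123

The moment of inertia is 0.25MR², giving k ≡ I/(MR²) = 0.25.
Translational: Mg sinθ − f = Ma. Rotational about the CM: fR = Iα = kMRa, so f = kMa.
These give a = g sinθ/(1+k) and the required friction f = kMg sinθ/(1+k).
The normal force is N = Mg cosθ, so μ_min = f/N = k tanθ/(1+k).
μ_min = 0.25 × tan31.5° / 1.25 ≈ 0.123.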